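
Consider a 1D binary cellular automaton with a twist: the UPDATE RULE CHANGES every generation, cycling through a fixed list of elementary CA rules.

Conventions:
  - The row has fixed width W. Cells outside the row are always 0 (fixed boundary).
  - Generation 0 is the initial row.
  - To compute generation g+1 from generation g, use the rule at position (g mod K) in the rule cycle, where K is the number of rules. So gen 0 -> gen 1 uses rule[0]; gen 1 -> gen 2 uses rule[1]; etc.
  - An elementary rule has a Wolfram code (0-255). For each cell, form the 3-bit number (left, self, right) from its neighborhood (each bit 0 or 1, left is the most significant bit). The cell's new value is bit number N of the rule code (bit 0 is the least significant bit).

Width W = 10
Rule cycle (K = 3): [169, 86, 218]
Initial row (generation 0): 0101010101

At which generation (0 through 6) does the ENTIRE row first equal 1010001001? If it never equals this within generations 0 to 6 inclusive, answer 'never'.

Gen 0: 0101010101
Gen 1 (rule 169): 0010101010
Gen 2 (rule 86): 0110101011
Gen 3 (rule 218): 1110000011
Gen 4 (rule 169): 1100111010
Gen 5 (rule 86): 0111001011
Gen 6 (rule 218): 1111110011

Answer: never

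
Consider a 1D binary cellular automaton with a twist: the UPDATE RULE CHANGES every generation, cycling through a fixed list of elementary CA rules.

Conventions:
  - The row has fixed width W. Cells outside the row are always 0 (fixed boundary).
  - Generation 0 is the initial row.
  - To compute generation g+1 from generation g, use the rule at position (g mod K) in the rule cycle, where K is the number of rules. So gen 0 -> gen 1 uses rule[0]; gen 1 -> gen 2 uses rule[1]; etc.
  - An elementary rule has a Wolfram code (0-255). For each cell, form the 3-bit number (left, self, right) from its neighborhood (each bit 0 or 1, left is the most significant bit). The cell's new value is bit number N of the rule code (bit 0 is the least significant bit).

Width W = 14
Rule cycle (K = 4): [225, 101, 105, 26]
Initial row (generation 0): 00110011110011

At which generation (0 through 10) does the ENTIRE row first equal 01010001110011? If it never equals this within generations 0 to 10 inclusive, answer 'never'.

Answer: never

Derivation:
Gen 0: 00110011110011
Gen 1 (rule 225): 10010001110001
Gen 2 (rule 101): 10010100010101
Gen 3 (rule 105): 00001001001010
Gen 4 (rule 26): 00010110110001
Gen 5 (rule 225): 11001011010100
Gen 6 (rule 101): 01001101111101
Gen 7 (rule 105): 00001111000110
Gen 8 (rule 26): 00011000101101
Gen 9 (rule 225): 11001010010110
Gen 10 (rule 101): 01001110011010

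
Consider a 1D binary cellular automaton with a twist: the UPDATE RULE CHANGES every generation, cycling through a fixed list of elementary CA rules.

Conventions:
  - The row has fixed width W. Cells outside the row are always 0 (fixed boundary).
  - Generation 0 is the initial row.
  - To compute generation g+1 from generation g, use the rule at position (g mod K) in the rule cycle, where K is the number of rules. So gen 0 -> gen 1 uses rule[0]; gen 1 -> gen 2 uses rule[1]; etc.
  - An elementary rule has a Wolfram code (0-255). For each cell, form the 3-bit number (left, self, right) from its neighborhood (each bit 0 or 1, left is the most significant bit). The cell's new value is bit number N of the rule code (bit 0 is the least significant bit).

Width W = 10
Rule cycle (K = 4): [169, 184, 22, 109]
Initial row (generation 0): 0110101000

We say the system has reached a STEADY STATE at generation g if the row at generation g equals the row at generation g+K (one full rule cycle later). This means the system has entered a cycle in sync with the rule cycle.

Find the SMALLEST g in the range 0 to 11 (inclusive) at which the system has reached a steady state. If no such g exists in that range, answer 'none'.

Answer: none

Derivation:
Gen 0: 0110101000
Gen 1 (rule 169): 0101010011
Gen 2 (rule 184): 0010101010
Gen 3 (rule 22): 0110101011
Gen 4 (rule 109): 0111111111
Gen 5 (rule 169): 0111111110
Gen 6 (rule 184): 0111111101
Gen 7 (rule 22): 1000000001
Gen 8 (rule 109): 1011111101
Gen 9 (rule 169): 0111111010
Gen 10 (rule 184): 0111110101
Gen 11 (rule 22): 1000000101
Gen 12 (rule 109): 1011110111
Gen 13 (rule 169): 0111101110
Gen 14 (rule 184): 0111011101
Gen 15 (rule 22): 1000000001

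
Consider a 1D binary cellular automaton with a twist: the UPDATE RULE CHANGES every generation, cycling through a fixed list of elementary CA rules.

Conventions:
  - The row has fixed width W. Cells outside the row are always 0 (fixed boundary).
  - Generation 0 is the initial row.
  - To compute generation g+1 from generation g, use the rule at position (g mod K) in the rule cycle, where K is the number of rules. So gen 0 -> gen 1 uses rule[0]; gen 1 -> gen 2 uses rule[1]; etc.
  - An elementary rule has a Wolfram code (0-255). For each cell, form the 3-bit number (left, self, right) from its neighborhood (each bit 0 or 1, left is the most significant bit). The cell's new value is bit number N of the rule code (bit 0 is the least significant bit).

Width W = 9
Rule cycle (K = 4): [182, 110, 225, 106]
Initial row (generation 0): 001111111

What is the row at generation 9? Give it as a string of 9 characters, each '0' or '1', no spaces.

Answer: 101101010

Derivation:
Gen 0: 001111111
Gen 1 (rule 182): 010111110
Gen 2 (rule 110): 111100010
Gen 3 (rule 225): 011101000
Gen 4 (rule 106): 110110000
Gen 5 (rule 182): 001001000
Gen 6 (rule 110): 011011000
Gen 7 (rule 225): 001101011
Gen 8 (rule 106): 011110111
Gen 9 (rule 182): 101101010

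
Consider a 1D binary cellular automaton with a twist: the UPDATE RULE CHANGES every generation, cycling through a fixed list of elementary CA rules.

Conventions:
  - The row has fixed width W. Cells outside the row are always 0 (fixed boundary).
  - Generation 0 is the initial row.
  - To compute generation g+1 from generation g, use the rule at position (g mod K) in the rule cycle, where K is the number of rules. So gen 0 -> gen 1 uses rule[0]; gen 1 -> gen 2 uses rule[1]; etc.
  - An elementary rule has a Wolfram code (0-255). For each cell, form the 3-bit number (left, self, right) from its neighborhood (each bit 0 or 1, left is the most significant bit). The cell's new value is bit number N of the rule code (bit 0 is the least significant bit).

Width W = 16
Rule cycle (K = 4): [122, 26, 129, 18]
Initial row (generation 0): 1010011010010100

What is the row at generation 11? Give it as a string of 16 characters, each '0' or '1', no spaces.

Answer: 1111000111111111

Derivation:
Gen 0: 1010011010010100
Gen 1 (rule 122): 0101111101101010
Gen 2 (rule 26): 1001000001000001
Gen 3 (rule 129): 0000011100011100
Gen 4 (rule 18): 0000100010100010
Gen 5 (rule 122): 0001010101010101
Gen 6 (rule 26): 0010000000000000
Gen 7 (rule 129): 1000111111111111
Gen 8 (rule 18): 0101000000000000
Gen 9 (rule 122): 1010100000000000
Gen 10 (rule 26): 0000010000000000
Gen 11 (rule 129): 1111000111111111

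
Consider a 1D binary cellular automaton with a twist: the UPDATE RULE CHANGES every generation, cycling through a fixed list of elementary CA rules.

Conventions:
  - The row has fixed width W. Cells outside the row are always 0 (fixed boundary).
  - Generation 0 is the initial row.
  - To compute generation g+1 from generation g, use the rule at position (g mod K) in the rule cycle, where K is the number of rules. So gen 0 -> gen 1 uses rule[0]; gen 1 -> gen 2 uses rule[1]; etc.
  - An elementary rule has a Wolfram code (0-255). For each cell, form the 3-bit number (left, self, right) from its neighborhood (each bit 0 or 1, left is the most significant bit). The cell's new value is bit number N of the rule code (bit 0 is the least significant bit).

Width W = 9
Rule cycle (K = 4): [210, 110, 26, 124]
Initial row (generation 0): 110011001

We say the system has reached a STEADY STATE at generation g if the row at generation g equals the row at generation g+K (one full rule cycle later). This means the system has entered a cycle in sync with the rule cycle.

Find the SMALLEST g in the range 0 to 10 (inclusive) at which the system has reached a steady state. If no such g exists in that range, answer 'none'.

Answer: 3

Derivation:
Gen 0: 110011001
Gen 1 (rule 210): 011101110
Gen 2 (rule 110): 110111010
Gen 3 (rule 26): 100100001
Gen 4 (rule 124): 110110001
Gen 5 (rule 210): 010011010
Gen 6 (rule 110): 110111110
Gen 7 (rule 26): 100100001
Gen 8 (rule 124): 110110001
Gen 9 (rule 210): 010011010
Gen 10 (rule 110): 110111110
Gen 11 (rule 26): 100100001
Gen 12 (rule 124): 110110001
Gen 13 (rule 210): 010011010
Gen 14 (rule 110): 110111110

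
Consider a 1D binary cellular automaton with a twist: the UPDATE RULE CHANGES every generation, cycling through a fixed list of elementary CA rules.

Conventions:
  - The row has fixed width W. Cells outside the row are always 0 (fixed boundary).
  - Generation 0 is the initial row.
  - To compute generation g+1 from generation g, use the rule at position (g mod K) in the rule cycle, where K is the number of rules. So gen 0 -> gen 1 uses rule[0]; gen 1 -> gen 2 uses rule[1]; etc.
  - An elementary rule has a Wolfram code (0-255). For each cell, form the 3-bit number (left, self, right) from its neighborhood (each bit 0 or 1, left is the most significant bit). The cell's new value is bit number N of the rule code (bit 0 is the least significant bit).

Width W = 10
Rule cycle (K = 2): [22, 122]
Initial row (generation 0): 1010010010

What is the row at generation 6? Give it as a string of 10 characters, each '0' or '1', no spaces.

Answer: 0101101100

Derivation:
Gen 0: 1010010010
Gen 1 (rule 22): 1011111111
Gen 2 (rule 122): 0110000001
Gen 3 (rule 22): 1001000011
Gen 4 (rule 122): 0110100111
Gen 5 (rule 22): 1000111000
Gen 6 (rule 122): 0101101100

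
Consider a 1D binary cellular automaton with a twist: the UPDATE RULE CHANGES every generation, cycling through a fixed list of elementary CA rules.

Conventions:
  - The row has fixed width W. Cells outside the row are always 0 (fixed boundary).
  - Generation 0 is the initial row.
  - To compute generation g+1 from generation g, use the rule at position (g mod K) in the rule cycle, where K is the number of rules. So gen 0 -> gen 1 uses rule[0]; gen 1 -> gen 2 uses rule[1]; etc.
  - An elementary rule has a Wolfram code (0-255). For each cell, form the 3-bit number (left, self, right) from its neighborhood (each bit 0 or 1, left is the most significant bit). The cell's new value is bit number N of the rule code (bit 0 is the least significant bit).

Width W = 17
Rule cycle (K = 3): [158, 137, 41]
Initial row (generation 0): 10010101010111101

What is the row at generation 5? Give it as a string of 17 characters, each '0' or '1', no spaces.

Gen 0: 10010101010111101
Gen 1 (rule 158): 11110101010111001
Gen 2 (rule 137): 11100000000110000
Gen 3 (rule 41): 10001111110100111
Gen 4 (rule 158): 11011111100111110
Gen 5 (rule 137): 10011111000111100

Answer: 10011111000111100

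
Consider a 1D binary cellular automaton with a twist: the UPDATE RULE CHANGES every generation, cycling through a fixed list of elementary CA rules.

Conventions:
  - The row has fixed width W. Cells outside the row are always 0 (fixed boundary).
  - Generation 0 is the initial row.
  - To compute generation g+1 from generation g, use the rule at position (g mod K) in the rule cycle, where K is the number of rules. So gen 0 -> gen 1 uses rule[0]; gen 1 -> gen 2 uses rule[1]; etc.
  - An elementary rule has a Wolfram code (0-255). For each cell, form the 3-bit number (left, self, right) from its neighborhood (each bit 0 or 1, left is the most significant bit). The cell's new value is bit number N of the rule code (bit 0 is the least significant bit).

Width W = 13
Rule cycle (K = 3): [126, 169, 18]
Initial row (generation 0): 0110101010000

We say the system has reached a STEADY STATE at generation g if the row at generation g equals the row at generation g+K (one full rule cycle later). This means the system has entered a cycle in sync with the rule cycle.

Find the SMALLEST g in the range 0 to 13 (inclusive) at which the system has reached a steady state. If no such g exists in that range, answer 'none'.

Answer: 9

Derivation:
Gen 0: 0110101010000
Gen 1 (rule 126): 1111111111000
Gen 2 (rule 169): 1111111110011
Gen 3 (rule 18): 0000000001100
Gen 4 (rule 126): 0000000011110
Gen 5 (rule 169): 1111111011100
Gen 6 (rule 18): 0000000000010
Gen 7 (rule 126): 0000000000111
Gen 8 (rule 169): 1111111110110
Gen 9 (rule 18): 0000000000001
Gen 10 (rule 126): 0000000000011
Gen 11 (rule 169): 1111111111010
Gen 12 (rule 18): 0000000000001
Gen 13 (rule 126): 0000000000011
Gen 14 (rule 169): 1111111111010
Gen 15 (rule 18): 0000000000001
Gen 16 (rule 126): 0000000000011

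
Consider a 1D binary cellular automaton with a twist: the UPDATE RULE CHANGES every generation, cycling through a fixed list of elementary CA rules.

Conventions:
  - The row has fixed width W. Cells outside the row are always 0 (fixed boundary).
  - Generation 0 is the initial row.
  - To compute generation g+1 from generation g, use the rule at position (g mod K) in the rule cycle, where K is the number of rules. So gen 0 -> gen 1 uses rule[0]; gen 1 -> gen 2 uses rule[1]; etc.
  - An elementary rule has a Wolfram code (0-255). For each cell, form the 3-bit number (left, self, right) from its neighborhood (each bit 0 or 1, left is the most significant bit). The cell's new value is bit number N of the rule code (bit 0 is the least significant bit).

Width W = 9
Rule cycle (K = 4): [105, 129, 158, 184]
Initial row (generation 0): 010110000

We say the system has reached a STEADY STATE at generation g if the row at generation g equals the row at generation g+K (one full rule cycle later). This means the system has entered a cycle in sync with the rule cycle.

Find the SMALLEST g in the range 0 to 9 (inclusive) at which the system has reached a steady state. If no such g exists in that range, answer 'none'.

Gen 0: 010110000
Gen 1 (rule 105): 001110111
Gen 2 (rule 129): 100100010
Gen 3 (rule 158): 111110111
Gen 4 (rule 184): 111101110
Gen 5 (rule 105): 100111010
Gen 6 (rule 129): 000010000
Gen 7 (rule 158): 000111000
Gen 8 (rule 184): 000110100
Gen 9 (rule 105): 110111001
Gen 10 (rule 129): 000010000
Gen 11 (rule 158): 000111000
Gen 12 (rule 184): 000110100
Gen 13 (rule 105): 110111001

Answer: 6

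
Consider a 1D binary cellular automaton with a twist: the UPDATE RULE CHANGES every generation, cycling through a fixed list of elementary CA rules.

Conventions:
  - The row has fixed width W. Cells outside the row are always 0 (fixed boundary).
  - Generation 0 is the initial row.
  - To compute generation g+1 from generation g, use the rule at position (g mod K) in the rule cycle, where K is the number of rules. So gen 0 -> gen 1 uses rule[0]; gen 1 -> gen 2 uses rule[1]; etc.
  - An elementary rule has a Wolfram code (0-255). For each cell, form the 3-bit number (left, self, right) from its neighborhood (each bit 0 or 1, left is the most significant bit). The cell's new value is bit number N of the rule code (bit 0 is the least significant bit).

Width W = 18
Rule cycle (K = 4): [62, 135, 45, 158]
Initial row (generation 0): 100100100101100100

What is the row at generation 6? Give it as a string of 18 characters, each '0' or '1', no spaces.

Gen 0: 100100100101100100
Gen 1 (rule 62): 111111111111011110
Gen 2 (rule 135): 011111111110001100
Gen 3 (rule 45): 010000000000101001
Gen 4 (rule 158): 111000000001101111
Gen 5 (rule 62): 100100000011011000
Gen 6 (rule 135): 101101111100000011

Answer: 101101111100000011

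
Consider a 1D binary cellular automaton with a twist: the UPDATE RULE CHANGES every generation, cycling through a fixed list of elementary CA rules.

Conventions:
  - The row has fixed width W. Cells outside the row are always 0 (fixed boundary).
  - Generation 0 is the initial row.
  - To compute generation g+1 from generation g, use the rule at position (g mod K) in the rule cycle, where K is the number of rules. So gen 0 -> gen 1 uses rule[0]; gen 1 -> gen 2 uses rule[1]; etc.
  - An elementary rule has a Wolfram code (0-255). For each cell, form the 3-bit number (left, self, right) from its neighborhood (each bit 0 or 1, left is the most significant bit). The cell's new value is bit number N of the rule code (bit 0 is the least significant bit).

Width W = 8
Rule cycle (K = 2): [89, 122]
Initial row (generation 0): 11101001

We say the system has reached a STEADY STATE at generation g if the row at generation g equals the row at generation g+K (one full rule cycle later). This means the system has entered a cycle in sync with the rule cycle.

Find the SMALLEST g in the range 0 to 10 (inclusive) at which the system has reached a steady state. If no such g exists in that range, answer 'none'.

Answer: none

Derivation:
Gen 0: 11101001
Gen 1 (rule 89): 10100100
Gen 2 (rule 122): 01011010
Gen 3 (rule 89): 00011001
Gen 4 (rule 122): 00111110
Gen 5 (rule 89): 10100011
Gen 6 (rule 122): 01010111
Gen 7 (rule 89): 00000101
Gen 8 (rule 122): 00001010
Gen 9 (rule 89): 11100001
Gen 10 (rule 122): 10110010
Gen 11 (rule 89): 00111001
Gen 12 (rule 122): 01101110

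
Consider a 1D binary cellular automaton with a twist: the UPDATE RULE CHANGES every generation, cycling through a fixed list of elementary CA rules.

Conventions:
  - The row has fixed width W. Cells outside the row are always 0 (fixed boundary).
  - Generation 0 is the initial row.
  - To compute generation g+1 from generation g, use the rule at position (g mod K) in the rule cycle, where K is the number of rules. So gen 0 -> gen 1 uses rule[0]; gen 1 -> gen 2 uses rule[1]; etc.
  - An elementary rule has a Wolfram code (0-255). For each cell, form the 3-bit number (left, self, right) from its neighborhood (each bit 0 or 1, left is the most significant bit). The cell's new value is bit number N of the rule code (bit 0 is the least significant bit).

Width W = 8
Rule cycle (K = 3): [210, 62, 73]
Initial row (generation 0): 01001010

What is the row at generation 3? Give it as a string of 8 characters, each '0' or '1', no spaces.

Gen 0: 01001010
Gen 1 (rule 210): 10110001
Gen 2 (rule 62): 11101011
Gen 3 (rule 73): 10100011

Answer: 10100011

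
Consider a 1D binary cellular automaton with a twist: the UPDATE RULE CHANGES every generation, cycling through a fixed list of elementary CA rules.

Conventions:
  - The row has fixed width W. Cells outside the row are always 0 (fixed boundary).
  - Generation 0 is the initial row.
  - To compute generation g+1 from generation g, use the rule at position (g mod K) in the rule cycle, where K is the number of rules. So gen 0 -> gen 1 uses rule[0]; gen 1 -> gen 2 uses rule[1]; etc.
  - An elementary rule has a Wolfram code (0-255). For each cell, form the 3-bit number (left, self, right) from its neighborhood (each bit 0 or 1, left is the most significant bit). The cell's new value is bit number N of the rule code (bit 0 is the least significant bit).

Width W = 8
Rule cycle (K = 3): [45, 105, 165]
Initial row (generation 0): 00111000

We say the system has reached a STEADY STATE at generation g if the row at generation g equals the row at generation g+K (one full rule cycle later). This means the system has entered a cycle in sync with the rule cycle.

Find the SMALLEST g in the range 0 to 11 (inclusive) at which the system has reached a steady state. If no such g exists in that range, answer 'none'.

Answer: none

Derivation:
Gen 0: 00111000
Gen 1 (rule 45): 10100011
Gen 2 (rule 105): 01001011
Gen 3 (rule 165): 01001100
Gen 4 (rule 45): 01001001
Gen 5 (rule 105): 00000000
Gen 6 (rule 165): 11111111
Gen 7 (rule 45): 10000000
Gen 8 (rule 105): 00111111
Gen 9 (rule 165): 10011110
Gen 10 (rule 45): 10010000
Gen 11 (rule 105): 00000111
Gen 12 (rule 165): 11110010
Gen 13 (rule 45): 10000010
Gen 14 (rule 105): 00111000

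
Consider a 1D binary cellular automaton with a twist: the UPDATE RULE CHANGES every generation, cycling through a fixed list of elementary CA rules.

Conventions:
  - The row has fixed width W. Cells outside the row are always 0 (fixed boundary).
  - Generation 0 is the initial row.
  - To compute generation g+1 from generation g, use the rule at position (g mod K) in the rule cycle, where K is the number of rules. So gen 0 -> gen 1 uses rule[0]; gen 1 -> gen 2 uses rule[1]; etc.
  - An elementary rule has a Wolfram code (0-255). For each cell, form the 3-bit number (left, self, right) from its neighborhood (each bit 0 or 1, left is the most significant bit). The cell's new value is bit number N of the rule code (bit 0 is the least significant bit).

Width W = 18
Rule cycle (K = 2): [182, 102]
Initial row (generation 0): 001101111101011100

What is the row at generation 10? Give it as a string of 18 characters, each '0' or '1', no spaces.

Gen 0: 001101111101011100
Gen 1 (rule 182): 010010111011101010
Gen 2 (rule 102): 110111001100111110
Gen 3 (rule 182): 001010110011011101
Gen 4 (rule 102): 011111010101100111
Gen 5 (rule 182): 101110111110011010
Gen 6 (rule 102): 110011000010101110
Gen 7 (rule 182): 001100100111110101
Gen 8 (rule 102): 010101101000011111
Gen 9 (rule 182): 111110011100101110
Gen 10 (rule 102): 000010100101110010

Answer: 000010100101110010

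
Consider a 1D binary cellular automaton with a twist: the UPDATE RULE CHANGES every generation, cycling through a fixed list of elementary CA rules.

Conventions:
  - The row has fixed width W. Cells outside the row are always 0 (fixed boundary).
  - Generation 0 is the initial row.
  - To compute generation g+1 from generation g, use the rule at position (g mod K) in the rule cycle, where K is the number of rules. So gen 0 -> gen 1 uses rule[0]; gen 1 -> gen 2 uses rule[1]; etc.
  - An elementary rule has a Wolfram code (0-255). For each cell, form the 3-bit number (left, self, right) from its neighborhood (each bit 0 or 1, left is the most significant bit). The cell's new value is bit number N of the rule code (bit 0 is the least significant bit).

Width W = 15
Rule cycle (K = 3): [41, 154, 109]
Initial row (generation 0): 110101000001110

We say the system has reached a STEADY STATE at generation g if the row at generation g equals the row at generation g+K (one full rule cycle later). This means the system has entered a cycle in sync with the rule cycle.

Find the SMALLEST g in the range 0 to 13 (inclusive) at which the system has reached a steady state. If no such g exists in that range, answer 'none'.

Answer: none

Derivation:
Gen 0: 110101000001110
Gen 1 (rule 41): 101010011101000
Gen 2 (rule 154): 000001111000100
Gen 3 (rule 109): 111101001010101
Gen 4 (rule 41): 100010000101010
Gen 5 (rule 154): 010101001000001
Gen 6 (rule 109): 011111001011101
Gen 7 (rule 41): 010000000110010
Gen 8 (rule 154): 101000001101101
Gen 9 (rule 109): 111011101111111
Gen 10 (rule 41): 100110011000000
Gen 11 (rule 154): 011101110100000
Gen 12 (rule 109): 010111011101111
Gen 13 (rule 41): 001100110011000
Gen 14 (rule 154): 011011101110100
Gen 15 (rule 109): 011110111011101
Gen 16 (rule 41): 010001100110010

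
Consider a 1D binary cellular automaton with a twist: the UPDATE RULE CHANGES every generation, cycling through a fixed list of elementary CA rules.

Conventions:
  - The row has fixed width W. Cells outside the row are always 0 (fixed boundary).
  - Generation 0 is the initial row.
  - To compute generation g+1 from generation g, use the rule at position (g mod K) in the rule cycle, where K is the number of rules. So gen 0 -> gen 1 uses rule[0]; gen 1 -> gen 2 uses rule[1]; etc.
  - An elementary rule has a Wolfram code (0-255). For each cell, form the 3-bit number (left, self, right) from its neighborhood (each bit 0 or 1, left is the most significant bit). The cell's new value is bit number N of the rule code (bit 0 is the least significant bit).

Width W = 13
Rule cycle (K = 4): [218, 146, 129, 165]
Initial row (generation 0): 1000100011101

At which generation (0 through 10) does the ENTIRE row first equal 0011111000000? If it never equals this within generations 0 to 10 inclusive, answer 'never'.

Answer: 3

Derivation:
Gen 0: 1000100011101
Gen 1 (rule 218): 0101010111100
Gen 2 (rule 146): 1000000011010
Gen 3 (rule 129): 0011111000000
Gen 4 (rule 165): 1001110011111
Gen 5 (rule 218): 0111111111111
Gen 6 (rule 146): 1011111111110
Gen 7 (rule 129): 0001111111100
Gen 8 (rule 165): 1100111111001
Gen 9 (rule 218): 1111111111110
Gen 10 (rule 146): 0111111111101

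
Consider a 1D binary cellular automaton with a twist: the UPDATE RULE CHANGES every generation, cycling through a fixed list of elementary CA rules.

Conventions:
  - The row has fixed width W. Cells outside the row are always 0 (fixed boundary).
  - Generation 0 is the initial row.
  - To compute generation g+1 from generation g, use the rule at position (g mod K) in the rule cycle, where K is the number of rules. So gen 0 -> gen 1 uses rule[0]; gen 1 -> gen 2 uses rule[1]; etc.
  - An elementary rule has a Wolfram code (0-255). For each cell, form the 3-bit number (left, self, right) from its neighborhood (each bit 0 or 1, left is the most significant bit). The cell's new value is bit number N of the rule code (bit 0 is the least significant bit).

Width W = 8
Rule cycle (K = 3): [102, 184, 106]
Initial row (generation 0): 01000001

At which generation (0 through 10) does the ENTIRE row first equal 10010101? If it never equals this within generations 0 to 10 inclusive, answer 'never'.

Gen 0: 01000001
Gen 1 (rule 102): 11000011
Gen 2 (rule 184): 10100010
Gen 3 (rule 106): 01000100
Gen 4 (rule 102): 11001100
Gen 5 (rule 184): 10101010
Gen 6 (rule 106): 01010100
Gen 7 (rule 102): 11111100
Gen 8 (rule 184): 11111010
Gen 9 (rule 106): 10001100
Gen 10 (rule 102): 10010100

Answer: never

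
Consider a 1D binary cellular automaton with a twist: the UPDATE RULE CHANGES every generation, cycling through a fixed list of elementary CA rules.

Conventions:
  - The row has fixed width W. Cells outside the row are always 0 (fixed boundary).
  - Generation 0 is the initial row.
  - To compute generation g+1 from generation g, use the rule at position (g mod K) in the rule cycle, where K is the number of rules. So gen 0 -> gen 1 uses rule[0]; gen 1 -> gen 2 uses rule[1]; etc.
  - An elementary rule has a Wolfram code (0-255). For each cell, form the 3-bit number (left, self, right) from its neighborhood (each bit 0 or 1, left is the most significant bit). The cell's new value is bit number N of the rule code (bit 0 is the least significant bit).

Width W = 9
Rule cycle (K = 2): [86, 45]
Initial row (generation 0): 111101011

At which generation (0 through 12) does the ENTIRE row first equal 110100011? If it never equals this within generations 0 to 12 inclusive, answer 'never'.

Gen 0: 111101011
Gen 1 (rule 86): 000101001
Gen 2 (rule 45): 110111001
Gen 3 (rule 86): 010001111
Gen 4 (rule 45): 010101000
Gen 5 (rule 86): 110101100
Gen 6 (rule 45): 101111001
Gen 7 (rule 86): 100001111
Gen 8 (rule 45): 101101000
Gen 9 (rule 86): 100101100
Gen 10 (rule 45): 100111001
Gen 11 (rule 86): 111001111
Gen 12 (rule 45): 100001000

Answer: never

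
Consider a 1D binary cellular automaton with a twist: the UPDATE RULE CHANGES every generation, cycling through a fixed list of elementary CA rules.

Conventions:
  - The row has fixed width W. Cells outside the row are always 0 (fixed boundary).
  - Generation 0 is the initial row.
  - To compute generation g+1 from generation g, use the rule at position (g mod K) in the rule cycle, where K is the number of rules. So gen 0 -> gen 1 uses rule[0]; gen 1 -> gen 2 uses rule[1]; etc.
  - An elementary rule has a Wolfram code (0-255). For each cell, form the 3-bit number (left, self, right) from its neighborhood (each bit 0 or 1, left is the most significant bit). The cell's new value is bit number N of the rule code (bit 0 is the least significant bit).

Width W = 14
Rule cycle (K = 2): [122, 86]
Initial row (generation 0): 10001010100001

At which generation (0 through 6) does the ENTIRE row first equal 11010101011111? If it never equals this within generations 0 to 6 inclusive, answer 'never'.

Answer: 2

Derivation:
Gen 0: 10001010100001
Gen 1 (rule 122): 01010101010010
Gen 2 (rule 86): 11010101011111
Gen 3 (rule 122): 11101010110001
Gen 4 (rule 86): 00101010011011
Gen 5 (rule 122): 01010101111111
Gen 6 (rule 86): 11010100000001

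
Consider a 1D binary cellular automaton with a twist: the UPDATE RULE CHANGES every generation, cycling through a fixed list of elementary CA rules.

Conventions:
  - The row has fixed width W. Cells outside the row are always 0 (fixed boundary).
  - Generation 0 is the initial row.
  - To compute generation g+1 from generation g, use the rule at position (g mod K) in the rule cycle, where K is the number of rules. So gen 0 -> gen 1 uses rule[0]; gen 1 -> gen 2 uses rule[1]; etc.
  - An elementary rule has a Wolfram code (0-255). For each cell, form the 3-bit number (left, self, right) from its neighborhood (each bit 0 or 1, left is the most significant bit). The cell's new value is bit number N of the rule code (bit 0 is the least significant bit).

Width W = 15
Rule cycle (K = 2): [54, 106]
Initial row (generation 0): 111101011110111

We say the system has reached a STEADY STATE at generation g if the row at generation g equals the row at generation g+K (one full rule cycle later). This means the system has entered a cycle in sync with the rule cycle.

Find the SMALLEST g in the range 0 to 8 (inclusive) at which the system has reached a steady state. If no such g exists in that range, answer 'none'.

Answer: none

Derivation:
Gen 0: 111101011110111
Gen 1 (rule 54): 000011100001000
Gen 2 (rule 106): 000110100010000
Gen 3 (rule 54): 001001110111000
Gen 4 (rule 106): 010011011101000
Gen 5 (rule 54): 111100100011100
Gen 6 (rule 106): 100101000110100
Gen 7 (rule 54): 111111101001110
Gen 8 (rule 106): 100000110011010
Gen 9 (rule 54): 110001001100111
Gen 10 (rule 106): 110010011101101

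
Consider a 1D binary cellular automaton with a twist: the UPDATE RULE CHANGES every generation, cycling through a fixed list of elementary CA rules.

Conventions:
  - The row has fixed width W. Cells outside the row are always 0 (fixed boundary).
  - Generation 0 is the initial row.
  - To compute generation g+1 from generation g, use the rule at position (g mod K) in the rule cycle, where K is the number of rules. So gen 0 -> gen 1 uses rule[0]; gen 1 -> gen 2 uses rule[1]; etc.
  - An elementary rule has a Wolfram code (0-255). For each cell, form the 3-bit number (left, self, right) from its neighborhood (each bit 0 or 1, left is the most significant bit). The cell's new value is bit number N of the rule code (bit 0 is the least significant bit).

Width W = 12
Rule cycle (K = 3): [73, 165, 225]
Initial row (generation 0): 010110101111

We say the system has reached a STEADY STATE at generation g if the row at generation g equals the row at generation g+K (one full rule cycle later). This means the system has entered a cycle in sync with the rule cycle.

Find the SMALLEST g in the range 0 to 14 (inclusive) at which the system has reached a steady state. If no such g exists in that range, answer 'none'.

Gen 0: 010110101111
Gen 1 (rule 73): 000110001001
Gen 2 (rule 165): 110000101001
Gen 3 (rule 225): 010110010000
Gen 4 (rule 73): 000110000111
Gen 5 (rule 165): 110000110010
Gen 6 (rule 225): 010110010000
Gen 7 (rule 73): 000110000111
Gen 8 (rule 165): 110000110010
Gen 9 (rule 225): 010110010000
Gen 10 (rule 73): 000110000111
Gen 11 (rule 165): 110000110010
Gen 12 (rule 225): 010110010000
Gen 13 (rule 73): 000110000111
Gen 14 (rule 165): 110000110010
Gen 15 (rule 225): 010110010000
Gen 16 (rule 73): 000110000111
Gen 17 (rule 165): 110000110010

Answer: 3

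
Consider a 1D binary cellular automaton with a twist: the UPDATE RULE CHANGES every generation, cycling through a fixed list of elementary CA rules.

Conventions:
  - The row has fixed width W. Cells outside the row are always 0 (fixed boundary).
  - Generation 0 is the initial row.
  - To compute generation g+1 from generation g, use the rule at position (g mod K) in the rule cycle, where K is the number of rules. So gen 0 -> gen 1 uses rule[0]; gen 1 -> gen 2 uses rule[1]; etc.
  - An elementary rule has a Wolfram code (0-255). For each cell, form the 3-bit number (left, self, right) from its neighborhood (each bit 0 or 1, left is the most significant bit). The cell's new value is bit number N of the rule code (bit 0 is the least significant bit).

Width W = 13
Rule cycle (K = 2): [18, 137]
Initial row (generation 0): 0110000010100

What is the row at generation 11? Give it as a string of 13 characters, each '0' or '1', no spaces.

Gen 0: 0110000010100
Gen 1 (rule 18): 1001000100010
Gen 2 (rule 137): 0000010001000
Gen 3 (rule 18): 0000101010100
Gen 4 (rule 137): 1110000000001
Gen 5 (rule 18): 0001000000010
Gen 6 (rule 137): 1100011111000
Gen 7 (rule 18): 0010100000100
Gen 8 (rule 137): 1000001110001
Gen 9 (rule 18): 0100010001010
Gen 10 (rule 137): 0001000100000
Gen 11 (rule 18): 0010101010000

Answer: 0010101010000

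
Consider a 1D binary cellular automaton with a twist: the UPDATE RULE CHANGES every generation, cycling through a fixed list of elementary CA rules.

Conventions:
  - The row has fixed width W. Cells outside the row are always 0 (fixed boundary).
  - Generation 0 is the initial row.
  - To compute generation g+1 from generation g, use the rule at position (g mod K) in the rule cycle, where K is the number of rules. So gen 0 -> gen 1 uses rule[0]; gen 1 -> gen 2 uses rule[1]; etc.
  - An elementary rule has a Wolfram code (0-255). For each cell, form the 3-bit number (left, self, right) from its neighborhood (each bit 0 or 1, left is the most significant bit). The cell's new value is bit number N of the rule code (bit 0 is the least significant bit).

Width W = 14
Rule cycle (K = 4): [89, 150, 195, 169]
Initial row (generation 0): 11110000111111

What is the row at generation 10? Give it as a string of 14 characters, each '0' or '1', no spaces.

Answer: 10111101111111

Derivation:
Gen 0: 11110000111111
Gen 1 (rule 89): 10011110100001
Gen 2 (rule 150): 11101100110011
Gen 3 (rule 195): 01100101010101
Gen 4 (rule 169): 01000010101010
Gen 5 (rule 89): 00111000000001
Gen 6 (rule 150): 01010100000011
Gen 7 (rule 195): 10000001111101
Gen 8 (rule 169): 00111101111010
Gen 9 (rule 89): 10100101001001
Gen 10 (rule 150): 10111101111111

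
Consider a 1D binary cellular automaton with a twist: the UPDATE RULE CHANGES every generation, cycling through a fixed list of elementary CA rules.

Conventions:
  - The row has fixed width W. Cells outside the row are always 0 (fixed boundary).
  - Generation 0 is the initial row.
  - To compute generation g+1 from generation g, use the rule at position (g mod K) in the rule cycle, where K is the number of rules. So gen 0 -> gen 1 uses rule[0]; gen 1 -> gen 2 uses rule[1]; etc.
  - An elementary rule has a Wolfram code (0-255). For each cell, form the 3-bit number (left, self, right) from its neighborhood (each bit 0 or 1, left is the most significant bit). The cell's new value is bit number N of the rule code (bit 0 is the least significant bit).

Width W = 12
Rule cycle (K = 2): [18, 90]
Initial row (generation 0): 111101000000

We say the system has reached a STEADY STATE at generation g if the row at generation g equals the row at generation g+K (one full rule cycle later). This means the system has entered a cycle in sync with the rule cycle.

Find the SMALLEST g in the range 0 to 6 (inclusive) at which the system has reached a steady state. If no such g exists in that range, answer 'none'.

Answer: none

Derivation:
Gen 0: 111101000000
Gen 1 (rule 18): 000000100000
Gen 2 (rule 90): 000001010000
Gen 3 (rule 18): 000010001000
Gen 4 (rule 90): 000101010100
Gen 5 (rule 18): 001000000010
Gen 6 (rule 90): 010100000101
Gen 7 (rule 18): 100010001000
Gen 8 (rule 90): 010101010100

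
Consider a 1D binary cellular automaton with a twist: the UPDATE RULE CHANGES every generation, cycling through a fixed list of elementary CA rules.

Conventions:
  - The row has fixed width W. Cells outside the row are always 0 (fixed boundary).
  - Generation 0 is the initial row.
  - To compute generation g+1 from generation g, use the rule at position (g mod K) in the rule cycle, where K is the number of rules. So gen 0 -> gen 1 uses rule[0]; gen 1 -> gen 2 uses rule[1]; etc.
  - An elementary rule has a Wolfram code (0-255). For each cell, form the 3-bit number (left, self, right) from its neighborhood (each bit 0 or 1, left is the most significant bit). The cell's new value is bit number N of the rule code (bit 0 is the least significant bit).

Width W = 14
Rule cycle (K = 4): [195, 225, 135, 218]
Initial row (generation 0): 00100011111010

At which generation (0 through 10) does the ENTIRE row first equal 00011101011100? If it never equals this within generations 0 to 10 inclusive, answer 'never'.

Gen 0: 00100011111010
Gen 1 (rule 195): 11001101111000
Gen 2 (rule 225): 01000110111011
Gen 3 (rule 135): 11011000010000
Gen 4 (rule 218): 11011100101000
Gen 5 (rule 195): 01001101000011
Gen 6 (rule 225): 00000110011001
Gen 7 (rule 135): 11111000100011
Gen 8 (rule 218): 11111101010111
Gen 9 (rule 195): 01111100000011
Gen 10 (rule 225): 00111101111001

Answer: never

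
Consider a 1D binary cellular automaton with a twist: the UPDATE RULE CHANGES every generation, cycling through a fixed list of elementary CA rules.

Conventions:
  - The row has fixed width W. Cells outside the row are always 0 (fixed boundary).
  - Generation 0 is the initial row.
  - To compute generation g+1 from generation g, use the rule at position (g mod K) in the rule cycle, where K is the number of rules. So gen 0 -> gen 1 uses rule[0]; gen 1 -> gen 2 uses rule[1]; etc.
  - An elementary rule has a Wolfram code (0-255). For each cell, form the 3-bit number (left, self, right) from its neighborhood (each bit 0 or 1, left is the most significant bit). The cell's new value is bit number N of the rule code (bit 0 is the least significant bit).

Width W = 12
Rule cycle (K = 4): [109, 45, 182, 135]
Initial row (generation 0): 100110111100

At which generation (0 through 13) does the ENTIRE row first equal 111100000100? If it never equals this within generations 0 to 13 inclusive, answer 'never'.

Answer: never

Derivation:
Gen 0: 100110111100
Gen 1 (rule 109): 100111100101
Gen 2 (rule 45): 100100000111
Gen 3 (rule 182): 111110001010
Gen 4 (rule 135): 011100111010
Gen 5 (rule 109): 010100101110
Gen 6 (rule 45): 011100111000
Gen 7 (rule 182): 101011010100
Gen 8 (rule 135): 101000010101
Gen 9 (rule 109): 111011011111
Gen 10 (rule 45): 100110110000
Gen 11 (rule 182): 111001001000
Gen 12 (rule 135): 010011011011
Gen 13 (rule 109): 010011111111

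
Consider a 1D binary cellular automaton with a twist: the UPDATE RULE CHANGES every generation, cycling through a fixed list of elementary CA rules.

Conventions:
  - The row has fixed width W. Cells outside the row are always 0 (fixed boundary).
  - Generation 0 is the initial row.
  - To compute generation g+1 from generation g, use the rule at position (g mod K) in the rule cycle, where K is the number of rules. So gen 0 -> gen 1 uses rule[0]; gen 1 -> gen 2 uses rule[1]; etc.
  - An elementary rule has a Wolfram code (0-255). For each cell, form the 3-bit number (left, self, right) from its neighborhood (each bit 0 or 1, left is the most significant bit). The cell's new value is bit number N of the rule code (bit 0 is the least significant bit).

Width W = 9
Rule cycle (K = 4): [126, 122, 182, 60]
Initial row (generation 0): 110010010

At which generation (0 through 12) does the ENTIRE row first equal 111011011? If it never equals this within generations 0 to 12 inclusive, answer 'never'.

Gen 0: 110010010
Gen 1 (rule 126): 111111111
Gen 2 (rule 122): 100000001
Gen 3 (rule 182): 110000011
Gen 4 (rule 60): 101000010
Gen 5 (rule 126): 111100111
Gen 6 (rule 122): 100111101
Gen 7 (rule 182): 111011011
Gen 8 (rule 60): 100110110
Gen 9 (rule 126): 111111111
Gen 10 (rule 122): 100000001
Gen 11 (rule 182): 110000011
Gen 12 (rule 60): 101000010

Answer: 7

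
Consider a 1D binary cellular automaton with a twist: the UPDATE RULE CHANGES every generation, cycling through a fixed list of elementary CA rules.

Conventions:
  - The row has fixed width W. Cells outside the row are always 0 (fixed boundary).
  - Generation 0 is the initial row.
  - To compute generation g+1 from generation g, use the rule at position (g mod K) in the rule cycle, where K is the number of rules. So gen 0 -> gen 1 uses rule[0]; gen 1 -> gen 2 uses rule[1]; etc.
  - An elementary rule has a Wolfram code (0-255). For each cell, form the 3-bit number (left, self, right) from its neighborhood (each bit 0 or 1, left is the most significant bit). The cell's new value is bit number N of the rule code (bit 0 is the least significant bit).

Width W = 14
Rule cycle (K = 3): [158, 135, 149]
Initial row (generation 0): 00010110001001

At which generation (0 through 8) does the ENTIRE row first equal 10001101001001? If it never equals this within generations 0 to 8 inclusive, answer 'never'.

Gen 0: 00010110001001
Gen 1 (rule 158): 00110101011111
Gen 2 (rule 135): 11000101001110
Gen 3 (rule 149): 00110101100101
Gen 4 (rule 158): 01100101011101
Gen 5 (rule 135): 10001101001001
Gen 6 (rule 149): 11100001101101
Gen 7 (rule 158): 11010011001001
Gen 8 (rule 135): 00010100011011

Answer: 5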